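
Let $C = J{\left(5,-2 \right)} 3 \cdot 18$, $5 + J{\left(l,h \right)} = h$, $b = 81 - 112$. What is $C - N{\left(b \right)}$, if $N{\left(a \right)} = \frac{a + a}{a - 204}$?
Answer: $- \frac{88892}{235} \approx -378.26$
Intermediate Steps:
$b = -31$
$J{\left(l,h \right)} = -5 + h$
$C = -378$ ($C = \left(-5 - 2\right) 3 \cdot 18 = \left(-7\right) 3 \cdot 18 = \left(-21\right) 18 = -378$)
$N{\left(a \right)} = \frac{2 a}{-204 + a}$
$C - N{\left(b \right)} = -378 - 2 \left(-31\right) \frac{1}{-204 - 31} = -378 - 2 \left(-31\right) \frac{1}{-235} = -378 - 2 \left(-31\right) \left(- \frac{1}{235}\right) = -378 - \frac{62}{235} = - \frac{88892}{235}$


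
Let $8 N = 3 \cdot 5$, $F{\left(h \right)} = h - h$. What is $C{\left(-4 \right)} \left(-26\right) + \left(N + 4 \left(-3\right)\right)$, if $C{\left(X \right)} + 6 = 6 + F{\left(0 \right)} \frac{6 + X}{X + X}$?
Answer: $- \frac{81}{8} \approx -10.125$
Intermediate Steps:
$F{\left(h \right)} = 0$
$N = \frac{15}{8}$ ($N = \frac{3 \cdot 5}{8} = \frac{1}{8} \cdot 15 = \frac{15}{8} \approx 1.875$)
$C{\left(X \right)} = 0$ ($C{\left(X \right)} = -6 + \left(6 + 0 \frac{6 + X}{X + X}\right) = -6 + \left(6 + 0 \frac{6 + X}{2 X}\right) = -6 + \left(6 + 0\right) = -6 + 6 = 0$)
$C{\left(-4 \right)} \left(-26\right) + \left(N + 4 \left(-3\right)\right) = 0 \left(-26\right) + \left(\frac{15}{8} + 4 \left(-3\right)\right) = 0 + \left(\frac{15}{8} - 12\right) = 0 - \frac{81}{8} = - \frac{81}{8}$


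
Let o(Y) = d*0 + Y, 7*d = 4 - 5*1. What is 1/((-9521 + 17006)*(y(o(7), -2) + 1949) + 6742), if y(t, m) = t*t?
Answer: 1/14961772 ≈ 6.6837e-8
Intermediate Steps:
d = -⅐ (d = (4 - 5*1)/7 = (4 - 5)/7 = (⅐)*(-1) = -⅐ ≈ -0.14286)
o(Y) = Y (o(Y) = -⅐*0 + Y = 0 + Y = Y)
y(t, m) = t²
1/((-9521 + 17006)*(y(o(7), -2) + 1949) + 6742) = 1/((-9521 + 17006)*(7² + 1949) + 6742) = 1/(7485*(49 + 1949) + 6742) = 1/(7485*1998 + 6742) = 1/(14955030 + 6742) = 1/14961772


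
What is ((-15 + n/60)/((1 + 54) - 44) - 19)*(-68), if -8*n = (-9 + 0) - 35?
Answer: 456773/330 ≈ 1384.2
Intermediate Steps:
n = 11/2 (n = -((-9 + 0) - 35)/8 = -(-9 - 35)/8 = -⅛*(-44) = 11/2 ≈ 5.5000)
((-15 + n/60)/((1 + 54) - 44) - 19)*(-68) = ((-15 + (11/2)/60)/((1 + 54) - 44) - 19)*(-68) = ((-15 + (11/2)*(1/60))/(55 - 44) - 19)*(-68) = ((-15 + 11/120)/11 - 19)*(-68) = (-1789/120*1/11 - 19)*(-68) = (-1789/1320 - 19)*(-68) = -26869/1320*(-68) = 456773/330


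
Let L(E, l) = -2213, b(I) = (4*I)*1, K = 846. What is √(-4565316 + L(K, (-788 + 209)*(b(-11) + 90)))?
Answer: I*√4567529 ≈ 2137.2*I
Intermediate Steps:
b(I) = 4*I
√(-4565316 + L(K, (-788 + 209)*(b(-11) + 90))) = √(-4565316 - 2213) = √(-4567529) = I*√4567529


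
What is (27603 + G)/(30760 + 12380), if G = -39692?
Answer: -12089/43140 ≈ -0.28023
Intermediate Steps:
(27603 + G)/(30760 + 12380) = (27603 - 39692)/(30760 + 12380) = -12089/43140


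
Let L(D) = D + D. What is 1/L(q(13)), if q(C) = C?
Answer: 1/26 ≈ 0.038462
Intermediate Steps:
L(D) = 2*D
1/L(q(13)) = 1/(2*13) = 1/26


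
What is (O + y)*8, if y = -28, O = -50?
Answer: -624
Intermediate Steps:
(O + y)*8 = (-50 - 28)*8 = -78*8 = -624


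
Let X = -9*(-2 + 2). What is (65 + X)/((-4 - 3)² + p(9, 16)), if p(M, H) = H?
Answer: 1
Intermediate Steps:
X = 0 (X = -9*0 = 0)
(65 + X)/((-4 - 3)² + p(9, 16)) = (65 + 0)/((-4 - 3)² + 16) = 65/((-7)² + 16) = 65/(49 + 16) = 65/65 = 65*(1/65) = 1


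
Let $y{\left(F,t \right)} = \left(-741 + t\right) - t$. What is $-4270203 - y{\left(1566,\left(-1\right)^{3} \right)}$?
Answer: $-4269462$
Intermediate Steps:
$y{\left(F,t \right)} = -741$
$-4270203 - y{\left(1566,\left(-1\right)^{3} \right)} = -4270203 - -741 = -4270203 + 741 = -4269462$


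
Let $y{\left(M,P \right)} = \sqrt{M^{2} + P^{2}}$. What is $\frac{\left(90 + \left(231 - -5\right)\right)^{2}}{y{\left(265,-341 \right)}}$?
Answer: $\frac{53138 \sqrt{186506}}{93253} \approx 246.09$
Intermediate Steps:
$\frac{\left(90 + \left(231 - -5\right)\right)^{2}}{y{\left(265,-341 \right)}} = \frac{\left(90 + \left(231 - -5\right)\right)^{2}}{\sqrt{265^{2} + \left(-341\right)^{2}}} = \frac{\left(90 + \left(231 + 5\right)\right)^{2}}{\sqrt{70225 + 116281}} = \frac{\left(90 + 236\right)^{2}}{\sqrt{186506}} = 326^{2} \frac{\sqrt{186506}}{186506} = 106276 \frac{\sqrt{186506}}{186506} = \frac{53138 \sqrt{186506}}{93253}$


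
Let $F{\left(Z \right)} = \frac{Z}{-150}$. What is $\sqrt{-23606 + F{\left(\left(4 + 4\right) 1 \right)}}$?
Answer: $\frac{i \sqrt{5311362}}{15} \approx 153.64 i$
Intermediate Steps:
$F{\left(Z \right)} = - \frac{Z}{150}$ ($F{\left(Z \right)} = Z \left(- \frac{1}{150}\right) = - \frac{Z}{150}$)
$\sqrt{-23606 + F{\left(\left(4 + 4\right) 1 \right)}} = \sqrt{-23606 - \frac{\left(4 + 4\right) 1}{150}} = \sqrt{-23606 - \frac{8 \cdot 1}{150}} = \sqrt{-23606 - \frac{4}{75}} = \sqrt{- \frac{1770454}{75}} = \frac{i \sqrt{5311362}}{15}$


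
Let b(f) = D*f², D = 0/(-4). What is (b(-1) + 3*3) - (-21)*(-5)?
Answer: -96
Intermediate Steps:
D = 0 (D = 0*(-¼) = 0)
b(f) = 0 (b(f) = 0*f² = 0)
(b(-1) + 3*3) - (-21)*(-5) = (0 + 3*3) - (-21)*(-5) = (0 + 9) - 1*105 = 9 - 105 = -96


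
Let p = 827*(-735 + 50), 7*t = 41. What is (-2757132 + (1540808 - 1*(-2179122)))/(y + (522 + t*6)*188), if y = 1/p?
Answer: 13030517990/1417590901 ≈ 9.1920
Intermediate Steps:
t = 41/7 (t = (⅐)*41 = 41/7 ≈ 5.8571)
p = -566495 (p = 827*(-685) = -566495)
y = -1/566495 (y = 1/(-566495) = -1/566495 ≈ -1.7652e-6)
(-2757132 + (1540808 - 1*(-2179122)))/(y + (522 + t*6)*188) = (-2757132 + (1540808 - 1*(-2179122)))/(-1/566495 + (522 + (41/7)*6)*188) = (-2757132 + (1540808 + 2179122))/(-1/566495 + (522 + 246/7)*188) = (-2757132 + 3719930)/(-1/566495 + (3900/7)*188) = 962798/(-1/566495 + 733200/7) = 962798/(415354133993/3965465) = 962798*(3965465/415354133993) = 13030517990/1417590901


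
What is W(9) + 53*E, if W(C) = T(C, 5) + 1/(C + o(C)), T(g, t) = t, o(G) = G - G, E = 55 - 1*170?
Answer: -54809/9 ≈ -6089.9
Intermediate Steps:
E = -115 (E = 55 - 170 = -115)
o(G) = 0
W(C) = 5 + 1/C (W(C) = 5 + 1/(C + 0) = 5 + 1/C)
W(9) + 53*E = (5 + 1/9) + 53*(-115) = (5 + ⅑) - 6095 = 46/9 - 6095 = -54809/9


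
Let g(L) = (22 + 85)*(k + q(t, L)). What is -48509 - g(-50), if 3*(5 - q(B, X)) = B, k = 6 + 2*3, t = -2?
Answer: -151198/3 ≈ -50399.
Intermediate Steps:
k = 12 (k = 6 + 6 = 12)
q(B, X) = 5 - B/3
g(L) = 5671/3 (g(L) = (22 + 85)*(12 + (5 - ⅓*(-2))) = 107*(12 + (5 + ⅔)) = 107*(12 + 17/3) = 107*(53/3) = 5671/3)
-48509 - g(-50) = -48509 - 1*5671/3 = -48509 - 5671/3 = -151198/3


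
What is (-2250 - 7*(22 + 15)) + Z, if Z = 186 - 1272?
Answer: -3595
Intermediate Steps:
Z = -1086
(-2250 - 7*(22 + 15)) + Z = (-2250 - 7*(22 + 15)) - 1086 = (-2250 - 7*37) - 1086 = (-2250 - 1*259) - 1086 = (-2250 - 259) - 1086 = -2509 - 1086 = -3595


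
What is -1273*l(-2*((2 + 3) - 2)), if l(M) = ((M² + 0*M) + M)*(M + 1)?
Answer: 190950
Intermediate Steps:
l(M) = (1 + M)*(M + M²) (l(M) = ((M² + 0) + M)*(1 + M) = (M² + M)*(1 + M) = (M + M²)*(1 + M) = (1 + M)*(M + M²))
-1273*l(-2*((2 + 3) - 2)) = -1273*(-2*((2 + 3) - 2))*(1 + (-2*((2 + 3) - 2))² + 2*(-2*((2 + 3) - 2))) = -1273*(-2*(5 - 2))*(1 + (-2*(5 - 2))² + 2*(-2*(5 - 2))) = -1273*(-2*3)*(1 + (-2*3)² + 2*(-2*3)) = -(-7638)*(1 + (-6)² + 2*(-6)) = -(-7638)*(1 + 36 - 12) = -(-7638)*25 = -1273*(-150) = 190950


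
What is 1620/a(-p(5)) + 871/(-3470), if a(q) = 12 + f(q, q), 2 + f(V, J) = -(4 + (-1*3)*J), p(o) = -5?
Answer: 1867703/24290 ≈ 76.892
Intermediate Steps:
f(V, J) = -6 + 3*J (f(V, J) = -2 - (4 + (-1*3)*J) = -2 - (4 - 3*J) = -2 + (-4 + 3*J) = -6 + 3*J)
a(q) = 6 + 3*q (a(q) = 12 + (-6 + 3*q) = 6 + 3*q)
1620/a(-p(5)) + 871/(-3470) = 1620/(6 + 3*(-1*(-5))) + 871/(-3470) = 1620/(6 + 3*5) + 871*(-1/3470) = 1620/(6 + 15) - 871/3470 = 1620/21 - 871/3470 = 1620*(1/21) - 871/3470 = 540/7 - 871/3470 = 1867703/24290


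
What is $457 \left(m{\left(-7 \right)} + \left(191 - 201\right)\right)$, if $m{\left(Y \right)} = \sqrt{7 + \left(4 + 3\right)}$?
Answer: $-4570 + 457 \sqrt{14} \approx -2860.1$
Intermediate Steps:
$m{\left(Y \right)} = \sqrt{14}$ ($m{\left(Y \right)} = \sqrt{7 + 7} = \sqrt{14}$)
$457 \left(m{\left(-7 \right)} + \left(191 - 201\right)\right) = 457 \left(\sqrt{14} + \left(191 - 201\right)\right) = 457 \left(\sqrt{14} - 10\right) = 457 \left(-10 + \sqrt{14}\right) = -4570 + 457 \sqrt{14}$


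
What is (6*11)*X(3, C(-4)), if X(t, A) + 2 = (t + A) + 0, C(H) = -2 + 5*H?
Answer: -1386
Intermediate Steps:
X(t, A) = -2 + A + t (X(t, A) = -2 + ((t + A) + 0) = -2 + ((A + t) + 0) = -2 + (A + t) = -2 + A + t)
(6*11)*X(3, C(-4)) = (6*11)*(-2 + (-2 + 5*(-4)) + 3) = 66*(-2 + (-2 - 20) + 3) = 66*(-2 - 22 + 3) = 66*(-21) = -1386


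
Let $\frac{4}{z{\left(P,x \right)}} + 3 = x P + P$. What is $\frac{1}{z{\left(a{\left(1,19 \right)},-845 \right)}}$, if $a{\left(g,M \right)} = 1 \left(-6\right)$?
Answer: $\frac{5061}{4} \approx 1265.3$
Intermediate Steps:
$a{\left(g,M \right)} = -6$
$z{\left(P,x \right)} = \frac{4}{-3 + P + P x}$ ($z{\left(P,x \right)} = \frac{4}{-3 + \left(x P + P\right)} = \frac{4}{-3 + \left(P x + P\right)} = \frac{4}{-3 + \left(P + P x\right)} = \frac{4}{-3 + P + P x}$)
$\frac{1}{z{\left(a{\left(1,19 \right)},-845 \right)}} = \frac{1}{4 \frac{1}{-3 - 6 - -5070}} = \frac{1}{4 \frac{1}{-3 - 6 + 5070}} = \frac{1}{4 \cdot \frac{1}{5061}} = \frac{1}{\frac{4}{5061}} = \frac{5061}{4}$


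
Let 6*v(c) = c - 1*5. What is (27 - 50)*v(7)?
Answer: -23/3 ≈ -7.6667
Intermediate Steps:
v(c) = -5/6 + c/6 (v(c) = (c - 1*5)/6 = (c - 5)/6 = (-5 + c)/6 = -5/6 + c/6)
(27 - 50)*v(7) = (27 - 50)*(-5/6 + (1/6)*7) = -23*(-5/6 + 7/6) = -23*1/3 = -23/3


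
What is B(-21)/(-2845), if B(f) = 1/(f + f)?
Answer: 1/119490 ≈ 8.3689e-6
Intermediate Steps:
B(f) = 1/(2*f)
B(-21)/(-2845) = ((1/2)/(-21))/(-2845) = ((1/2)*(-1/21))*(-1/2845) = -1/42*(-1/2845) = 1/119490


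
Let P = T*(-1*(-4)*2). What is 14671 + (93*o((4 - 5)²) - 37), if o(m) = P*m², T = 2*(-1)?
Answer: 13146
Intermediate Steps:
T = -2
P = -16 (P = -2*(-1*(-4))*2 = -8*2 = -2*8 = -16)
o(m) = -16*m²
14671 + (93*o((4 - 5)²) - 37) = 14671 + (93*(-16*(4 - 5)⁴) - 37) = 14671 + (93*(-16*((-1)²)²) - 37) = 14671 + (93*(-16*1²) - 37) = 14671 + (93*(-16*1) - 37) = 14671 + (93*(-16) - 37) = 14671 + (-1488 - 37) = 14671 - 1525 = 13146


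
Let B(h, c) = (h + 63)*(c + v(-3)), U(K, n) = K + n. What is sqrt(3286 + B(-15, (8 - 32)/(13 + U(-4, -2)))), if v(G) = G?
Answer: sqrt(145894)/7 ≈ 54.566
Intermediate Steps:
B(h, c) = (-3 + c)*(63 + h) (B(h, c) = (h + 63)*(c - 3) = (63 + h)*(-3 + c) = (-3 + c)*(63 + h))
sqrt(3286 + B(-15, (8 - 32)/(13 + U(-4, -2)))) = sqrt(3286 + (-189 - 3*(-15) + 63*((8 - 32)/(13 + (-4 - 2))) + ((8 - 32)/(13 + (-4 - 2)))*(-15))) = sqrt(3286 + (-189 + 45 + 63*(-24/(13 - 6)) - 24/(13 - 6)*(-15))) = sqrt(3286 + (-189 + 45 + 63*(-24/7) - 24/7*(-15))) = sqrt(3286 + (-189 + 45 - 216 + 360/7)) = sqrt(3286 - 2160/7) = sqrt(20842/7) = sqrt(145894)/7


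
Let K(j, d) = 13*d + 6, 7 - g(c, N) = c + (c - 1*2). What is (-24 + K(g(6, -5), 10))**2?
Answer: 12544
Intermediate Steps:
g(c, N) = 9 - 2*c (g(c, N) = 7 - (c + (c - 1*2)) = 7 - (c + (c - 2)) = 7 - (c + (-2 + c)) = 7 - (-2 + 2*c) = 7 + (2 - 2*c) = 9 - 2*c)
K(j, d) = 6 + 13*d
(-24 + K(g(6, -5), 10))**2 = (-24 + (6 + 13*10))**2 = (-24 + (6 + 130))**2 = (-24 + 136)**2 = 112**2 = 12544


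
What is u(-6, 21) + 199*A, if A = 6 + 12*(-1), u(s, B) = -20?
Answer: -1214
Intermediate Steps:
A = -6 (A = 6 - 12 = -6)
u(-6, 21) + 199*A = -20 + 199*(-6) = -20 - 1194 = -1214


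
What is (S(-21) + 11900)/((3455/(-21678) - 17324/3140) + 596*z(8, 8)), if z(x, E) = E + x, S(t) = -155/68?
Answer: 6883852422675/5514109993358 ≈ 1.2484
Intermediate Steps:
S(t) = -155/68 (S(t) = -155*1/68 = -155/68)
(S(-21) + 11900)/((3455/(-21678) - 17324/3140) + 596*z(8, 8)) = (-155/68 + 11900)/((3455/(-21678) - 17324/3140) + 596*(8 + 8)) = 809045/(68*((3455*(-1/21678) - 17324*1/3140) + 596*16)) = 809045/(68*((-3455/21678 - 4331/785) + 9536)) = 809045/(68*(-96599593/17017230 + 9536)) = 809045/(68*(162179705687/17017230)) = (809045/68)*(17017230/162179705687) = 6883852422675/5514109993358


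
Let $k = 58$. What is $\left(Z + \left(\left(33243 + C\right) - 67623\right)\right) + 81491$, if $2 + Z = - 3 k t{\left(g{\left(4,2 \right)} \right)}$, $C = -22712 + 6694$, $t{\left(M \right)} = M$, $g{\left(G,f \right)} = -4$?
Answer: $31787$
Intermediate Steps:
$C = -16018$
$Z = 694$ ($Z = -2 + \left(-3\right) 58 \left(-4\right) = -2 - -696 = -2 + 696 = 694$)
$\left(Z + \left(\left(33243 + C\right) - 67623\right)\right) + 81491 = \left(694 + \left(\left(33243 - 16018\right) - 67623\right)\right) + 81491 = \left(694 + \left(17225 - 67623\right)\right) + 81491 = \left(694 - 50398\right) + 81491 = -49704 + 81491 = 31787$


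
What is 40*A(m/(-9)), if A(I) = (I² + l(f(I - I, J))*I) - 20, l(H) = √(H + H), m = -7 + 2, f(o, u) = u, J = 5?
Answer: -63800/81 + 200*√10/9 ≈ -717.38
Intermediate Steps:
m = -5
l(H) = √2*√H (l(H) = √(2*H) = √2*√H)
A(I) = -20 + I² + I*√10 (A(I) = (I² + (√2*√5)*I) - 20 = (I² + √10*I) - 20 = (I² + I*√10) - 20 = -20 + I² + I*√10)
40*A(m/(-9)) = 40*(-20 + (-5/(-9))² + (-5/(-9))*√10) = 40*(-20 + (-5*(-⅑))² + (-5*(-⅑))*√10) = 40*(-20 + (5/9)² + 5*√10/9) = 40*(-20 + 25/81 + 5*√10/9) = 40*(-1595/81 + 5*√10/9) = -63800/81 + 200*√10/9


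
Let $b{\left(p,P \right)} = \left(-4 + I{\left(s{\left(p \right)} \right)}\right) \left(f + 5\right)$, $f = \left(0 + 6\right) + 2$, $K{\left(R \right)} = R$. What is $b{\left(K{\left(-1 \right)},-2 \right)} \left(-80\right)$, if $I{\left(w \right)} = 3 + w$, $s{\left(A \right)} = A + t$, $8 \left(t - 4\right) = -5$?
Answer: $-1430$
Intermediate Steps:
$t = \frac{27}{8}$ ($t = 4 + \frac{1}{8} \left(-5\right) = 4 - \frac{5}{8} = \frac{27}{8} \approx 3.375$)
$s{\left(A \right)} = \frac{27}{8} + A$ ($s{\left(A \right)} = A + \frac{27}{8} = \frac{27}{8} + A$)
$f = 8$ ($f = 6 + 2 = 8$)
$b{\left(p,P \right)} = \frac{247}{8} + 13 p$ ($b{\left(p,P \right)} = \left(-4 + \left(3 + \left(\frac{27}{8} + p\right)\right)\right) \left(8 + 5\right) = \left(-4 + \left(\frac{51}{8} + p\right)\right) 13 = \left(\frac{19}{8} + p\right) 13 = \frac{247}{8} + 13 p$)
$b{\left(K{\left(-1 \right)},-2 \right)} \left(-80\right) = \left(\frac{247}{8} + 13 \left(-1\right)\right) \left(-80\right) = \left(\frac{247}{8} - 13\right) \left(-80\right) = \frac{143}{8} \left(-80\right) = -1430$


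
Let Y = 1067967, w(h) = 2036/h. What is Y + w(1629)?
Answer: 1739720279/1629 ≈ 1.0680e+6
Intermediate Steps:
Y + w(1629) = 1067967 + 2036/1629 = 1739720279/1629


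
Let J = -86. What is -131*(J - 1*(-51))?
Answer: 4585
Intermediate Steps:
-131*(J - 1*(-51)) = -131*(-86 - 1*(-51)) = -131*(-86 + 51) = -131*(-35) = 4585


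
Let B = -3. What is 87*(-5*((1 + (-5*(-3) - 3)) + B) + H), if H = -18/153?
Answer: -74124/17 ≈ -4360.2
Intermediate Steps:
H = -2/17 (H = -18*1/153 = -2/17 ≈ -0.11765)
87*(-5*((1 + (-5*(-3) - 3)) + B) + H) = 87*(-5*((1 + (-5*(-3) - 3)) - 3) - 2/17) = 87*(-5*((1 + (15 - 3)) - 3) - 2/17) = 87*(-5*((1 + 12) - 3) - 2/17) = 87*(-5*(13 - 3) - 2/17) = 87*(-5*10 - 2/17) = 87*(-50 - 2/17) = 87*(-852/17) = -74124/17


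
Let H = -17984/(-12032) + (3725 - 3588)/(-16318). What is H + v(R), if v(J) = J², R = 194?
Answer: 57731839113/1533892 ≈ 37638.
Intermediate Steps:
H = 2279801/1533892 (H = -17984*(-1/12032) + 137*(-1/16318) = 281/188 - 137/16318 = 2279801/1533892 ≈ 1.4863)
H + v(R) = 2279801/1533892 + 194² = 2279801/1533892 + 37636 = 57731839113/1533892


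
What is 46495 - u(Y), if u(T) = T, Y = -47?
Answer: 46542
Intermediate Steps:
46495 - u(Y) = 46495 - 1*(-47) = 46495 + 47 = 46542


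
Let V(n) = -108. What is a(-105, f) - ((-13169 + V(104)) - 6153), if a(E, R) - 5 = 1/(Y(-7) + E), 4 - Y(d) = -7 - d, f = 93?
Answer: 1962934/101 ≈ 19435.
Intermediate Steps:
Y(d) = 11 + d (Y(d) = 4 - (-7 - d) = 4 + (7 + d) = 11 + d)
a(E, R) = 5 + 1/(4 + E) (a(E, R) = 5 + 1/((11 - 7) + E) = 5 + 1/(4 + E))
a(-105, f) - ((-13169 + V(104)) - 6153) = (21 + 5*(-105))/(4 - 105) - ((-13169 - 108) - 6153) = (21 - 525)/(-101) - (-13277 - 6153) = -1/101*(-504) - 1*(-19430) = 504/101 + 19430 = 1962934/101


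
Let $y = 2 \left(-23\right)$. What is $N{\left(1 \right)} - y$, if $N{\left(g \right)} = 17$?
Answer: $63$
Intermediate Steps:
$y = -46$
$N{\left(1 \right)} - y = 17 - -46 = 17 + 46 = 63$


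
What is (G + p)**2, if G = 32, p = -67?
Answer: 1225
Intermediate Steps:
(G + p)**2 = (32 - 67)**2 = (-35)**2 = 1225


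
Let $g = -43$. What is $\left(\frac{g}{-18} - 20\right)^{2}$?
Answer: $\frac{100489}{324} \approx 310.15$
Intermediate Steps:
$\left(\frac{g}{-18} - 20\right)^{2} = \left(- \frac{43}{-18} - 20\right)^{2} = \left(\left(-43\right) \left(- \frac{1}{18}\right) - 20\right)^{2} = \left(\frac{43}{18} - 20\right)^{2} = \left(- \frac{317}{18}\right)^{2} = \frac{100489}{324}$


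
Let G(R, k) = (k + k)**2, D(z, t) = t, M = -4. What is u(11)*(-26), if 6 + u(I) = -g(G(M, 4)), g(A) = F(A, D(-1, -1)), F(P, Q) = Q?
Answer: 130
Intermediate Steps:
G(R, k) = 4*k**2 (G(R, k) = (2*k)**2 = 4*k**2)
g(A) = -1
u(I) = -5 (u(I) = -6 - 1*(-1) = -6 + 1 = -5)
u(11)*(-26) = -5*(-26) = 130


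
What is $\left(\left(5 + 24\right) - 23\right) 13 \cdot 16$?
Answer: $1248$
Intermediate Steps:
$\left(\left(5 + 24\right) - 23\right) 13 \cdot 16 = \left(29 - 23\right) 13 \cdot 16 = 6 \cdot 13 \cdot 16 = 78 \cdot 16 = 1248$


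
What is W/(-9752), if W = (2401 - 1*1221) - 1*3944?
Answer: 691/2438 ≈ 0.28343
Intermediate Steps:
W = -2764 (W = (2401 - 1221) - 3944 = 1180 - 3944 = -2764)
W/(-9752) = -2764/(-9752) = -2764*(-1/9752) = 691/2438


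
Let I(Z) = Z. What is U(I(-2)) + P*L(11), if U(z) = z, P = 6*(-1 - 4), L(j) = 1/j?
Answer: -52/11 ≈ -4.7273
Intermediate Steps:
P = -30 (P = 6*(-5) = -30)
U(I(-2)) + P*L(11) = -2 - 30/11 = -52/11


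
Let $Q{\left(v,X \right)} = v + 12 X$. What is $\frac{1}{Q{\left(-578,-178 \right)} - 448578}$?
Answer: $- \frac{1}{451292} \approx -2.2159 \cdot 10^{-6}$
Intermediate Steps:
$\frac{1}{Q{\left(-578,-178 \right)} - 448578} = \frac{1}{\left(-578 + 12 \left(-178\right)\right) - 448578} = \frac{1}{\left(-578 - 2136\right) - 448578} = \frac{1}{-2714 - 448578} = \frac{1}{-451292} = - \frac{1}{451292}$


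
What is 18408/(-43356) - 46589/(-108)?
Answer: 168160385/390204 ≈ 430.96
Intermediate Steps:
18408/(-43356) - 46589/(-108) = 18408*(-1/43356) - 46589*(-1/108) = -1534/3613 + 46589/108 = 168160385/390204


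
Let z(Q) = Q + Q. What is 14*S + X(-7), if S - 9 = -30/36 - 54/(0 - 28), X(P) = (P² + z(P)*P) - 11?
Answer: 832/3 ≈ 277.33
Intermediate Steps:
z(Q) = 2*Q
X(P) = -11 + 3*P² (X(P) = (P² + (2*P)*P) - 11 = (P² + 2*P²) - 11 = 3*P² - 11 = -11 + 3*P²)
S = 212/21 (S = 9 + (-30/36 - 54/(0 - 28)) = 9 + (-30*1/36 - 54/(-28)) = 9 + (-⅚ - 54*(-1/28)) = 9 + (-⅚ + 27/14) = 9 + 23/21 = 212/21 ≈ 10.095)
14*S + X(-7) = 14*(212/21) + (-11 + 3*(-7)²) = 424/3 + (-11 + 3*49) = 424/3 + (-11 + 147) = 424/3 + 136 = 832/3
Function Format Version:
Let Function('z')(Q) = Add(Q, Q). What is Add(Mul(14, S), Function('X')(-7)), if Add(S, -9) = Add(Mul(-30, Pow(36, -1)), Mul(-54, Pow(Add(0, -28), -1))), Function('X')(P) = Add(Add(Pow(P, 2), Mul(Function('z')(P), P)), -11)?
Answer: Rational(832, 3) ≈ 277.33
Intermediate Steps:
Function('z')(Q) = Mul(2, Q)
Function('X')(P) = Add(-11, Mul(3, Pow(P, 2))) (Function('X')(P) = Add(Add(Pow(P, 2), Mul(Mul(2, P), P)), -11) = Add(Add(Pow(P, 2), Mul(2, Pow(P, 2))), -11) = Add(Mul(3, Pow(P, 2)), -11) = Add(-11, Mul(3, Pow(P, 2))))
S = Rational(212, 21) (S = Add(9, Add(Mul(-30, Pow(36, -1)), Mul(-54, Pow(Add(0, -28), -1)))) = Add(9, Add(Mul(-30, Rational(1, 36)), Mul(-54, Pow(-28, -1)))) = Add(9, Add(Rational(-5, 6), Mul(-54, Rational(-1, 28)))) = Add(9, Add(Rational(-5, 6), Rational(27, 14))) = Add(9, Rational(23, 21)) = Rational(212, 21) ≈ 10.095)
Add(Mul(14, S), Function('X')(-7)) = Add(Mul(14, Rational(212, 21)), Add(-11, Mul(3, Pow(-7, 2)))) = Add(Rational(424, 3), Add(-11, Mul(3, 49))) = Add(Rational(424, 3), Add(-11, 147)) = Add(Rational(424, 3), 136) = Rational(832, 3)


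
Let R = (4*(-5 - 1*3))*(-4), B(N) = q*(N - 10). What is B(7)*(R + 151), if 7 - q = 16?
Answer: 7533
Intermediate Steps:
q = -9 (q = 7 - 1*16 = 7 - 16 = -9)
B(N) = 90 - 9*N (B(N) = -9*(N - 10) = -9*(-10 + N) = 90 - 9*N)
R = 128 (R = (4*(-5 - 3))*(-4) = (4*(-8))*(-4) = -32*(-4) = 128)
B(7)*(R + 151) = (90 - 9*7)*(128 + 151) = (90 - 63)*279 = 27*279 = 7533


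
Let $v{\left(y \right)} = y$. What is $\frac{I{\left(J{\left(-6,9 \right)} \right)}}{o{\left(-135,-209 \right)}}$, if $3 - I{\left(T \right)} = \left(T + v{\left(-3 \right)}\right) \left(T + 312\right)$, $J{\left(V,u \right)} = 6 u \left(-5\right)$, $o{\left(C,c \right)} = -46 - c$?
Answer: $\frac{11469}{163} \approx 70.362$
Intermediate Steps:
$J{\left(V,u \right)} = - 30 u$
$I{\left(T \right)} = 3 - \left(-3 + T\right) \left(312 + T\right)$ ($I{\left(T \right)} = 3 - \left(T - 3\right) \left(T + 312\right) = 3 - \left(-3 + T\right) \left(312 + T\right)$)
$\frac{I{\left(J{\left(-6,9 \right)} \right)}}{o{\left(-135,-209 \right)}} = \frac{939 - \left(\left(-30\right) 9\right)^{2} - 309 \left(\left(-30\right) 9\right)}{-46 - -209} = \frac{939 - \left(-270\right)^{2} - -83430}{-46 + 209} = \frac{939 - 72900 + 83430}{163} = \left(939 - 72900 + 83430\right) \frac{1}{163} = 11469 \cdot \frac{1}{163} = \frac{11469}{163}$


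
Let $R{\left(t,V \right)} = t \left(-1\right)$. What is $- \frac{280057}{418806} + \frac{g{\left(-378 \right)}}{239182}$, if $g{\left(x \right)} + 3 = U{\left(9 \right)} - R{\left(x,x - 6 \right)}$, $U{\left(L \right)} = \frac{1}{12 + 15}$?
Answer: $- \frac{100716214423}{150256285038} \approx -0.6703$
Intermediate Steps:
$U{\left(L \right)} = \frac{1}{27}$
$R{\left(t,V \right)} = - t$
$g{\left(x \right)} = - \frac{80}{27} + x$ ($g{\left(x \right)} = -3 - \left(- \frac{1}{27} - x\right) = -3 + \left(\frac{1}{27} + x\right) = - \frac{80}{27} + x$)
$- \frac{280057}{418806} + \frac{g{\left(-378 \right)}}{239182} = - \frac{280057}{418806} + \frac{- \frac{80}{27} - 378}{239182} = \left(-280057\right) \frac{1}{418806} - \frac{5143}{3228957} = - \frac{280057}{418806} - \frac{5143}{3228957} = - \frac{100716214423}{150256285038}$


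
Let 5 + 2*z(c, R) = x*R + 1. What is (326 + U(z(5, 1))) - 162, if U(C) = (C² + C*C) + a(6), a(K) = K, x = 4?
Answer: 170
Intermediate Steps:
z(c, R) = -2 + 2*R (z(c, R) = -5/2 + (4*R + 1)/2 = -5/2 + (1 + 4*R)/2 = -5/2 + (½ + 2*R) = -2 + 2*R)
U(C) = 6 + 2*C² (U(C) = (C² + C*C) + 6 = (C² + C²) + 6 = 2*C² + 6 = 6 + 2*C²)
(326 + U(z(5, 1))) - 162 = (326 + (6 + 2*(-2 + 2*1)²)) - 162 = (326 + (6 + 2*(-2 + 2)²)) - 162 = (326 + (6 + 2*0²)) - 162 = (326 + (6 + 2*0)) - 162 = (326 + (6 + 0)) - 162 = (326 + 6) - 162 = 332 - 162 = 170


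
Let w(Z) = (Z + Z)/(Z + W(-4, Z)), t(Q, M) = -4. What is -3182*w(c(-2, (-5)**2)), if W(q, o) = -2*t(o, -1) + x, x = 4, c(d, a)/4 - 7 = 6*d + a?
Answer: -127280/23 ≈ -5533.9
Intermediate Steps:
c(d, a) = 28 + 4*a + 24*d (c(d, a) = 28 + 4*(6*d + a) = 28 + 4*(a + 6*d) = 28 + (4*a + 24*d) = 28 + 4*a + 24*d)
W(q, o) = 12 (W(q, o) = -2*(-4) + 4 = 8 + 4 = 12)
w(Z) = 2*Z/(12 + Z) (w(Z) = (Z + Z)/(Z + 12) = (2*Z)/(12 + Z) = 2*Z/(12 + Z))
-3182*w(c(-2, (-5)**2)) = -6364*(28 + 4*(-5)**2 + 24*(-2))/(12 + (28 + 4*(-5)**2 + 24*(-2))) = -6364*(28 + 4*25 - 48)/(12 + (28 + 4*25 - 48)) = -6364*(28 + 100 - 48)/(12 + (28 + 100 - 48)) = -6364*80/(12 + 80) = -6364*80/92 = -3182*40/23 = -127280/23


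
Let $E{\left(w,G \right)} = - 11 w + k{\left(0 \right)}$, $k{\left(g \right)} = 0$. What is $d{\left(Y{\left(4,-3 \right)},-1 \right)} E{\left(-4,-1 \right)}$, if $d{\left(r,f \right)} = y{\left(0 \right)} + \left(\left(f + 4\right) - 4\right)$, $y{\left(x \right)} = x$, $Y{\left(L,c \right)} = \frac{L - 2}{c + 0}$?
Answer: $-44$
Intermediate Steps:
$Y{\left(L,c \right)} = \frac{-2 + L}{c}$
$d{\left(r,f \right)} = f$ ($d{\left(r,f \right)} = 0 + \left(\left(f + 4\right) - 4\right) = 0 + \left(\left(4 + f\right) - 4\right) = 0 + f = f$)
$E{\left(w,G \right)} = - 11 w$ ($E{\left(w,G \right)} = - 11 w + 0 = - 11 w$)
$d{\left(Y{\left(4,-3 \right)},-1 \right)} E{\left(-4,-1 \right)} = - \left(-11\right) \left(-4\right) = \left(-1\right) 44 = -44$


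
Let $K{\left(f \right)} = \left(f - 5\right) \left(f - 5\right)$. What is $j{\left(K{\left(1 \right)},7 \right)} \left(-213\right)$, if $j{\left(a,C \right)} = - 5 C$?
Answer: $7455$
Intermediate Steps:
$K{\left(f \right)} = \left(-5 + f\right)^{2}$ ($K{\left(f \right)} = \left(-5 + f\right) \left(-5 + f\right) = \left(-5 + f\right)^{2}$)
$j{\left(K{\left(1 \right)},7 \right)} \left(-213\right) = \left(-5\right) 7 \left(-213\right) = \left(-35\right) \left(-213\right) = 7455$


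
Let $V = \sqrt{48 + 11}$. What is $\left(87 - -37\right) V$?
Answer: $124 \sqrt{59} \approx 952.46$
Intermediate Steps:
$V = \sqrt{59} \approx 7.6811$
$\left(87 - -37\right) V = \left(87 - -37\right) \sqrt{59} = \left(87 + 37\right) \sqrt{59} = 124 \sqrt{59}$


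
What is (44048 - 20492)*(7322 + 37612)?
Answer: 1058465304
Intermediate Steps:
(44048 - 20492)*(7322 + 37612) = 23556*44934 = 1058465304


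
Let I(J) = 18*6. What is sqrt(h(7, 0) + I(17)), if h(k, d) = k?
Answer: sqrt(115) ≈ 10.724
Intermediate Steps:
I(J) = 108
sqrt(h(7, 0) + I(17)) = sqrt(7 + 108) = sqrt(115)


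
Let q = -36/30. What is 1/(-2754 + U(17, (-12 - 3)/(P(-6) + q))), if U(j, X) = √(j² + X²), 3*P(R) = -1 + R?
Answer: -3867993/10652021509 - 53*√862426/21304043018 ≈ -0.00036543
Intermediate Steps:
q = -6/5 (q = -36*1/30 = -6/5 ≈ -1.2000)
P(R) = -⅓ + R/3 (P(R) = (-1 + R)/3 = -⅓ + R/3)
U(j, X) = √(X² + j²)
1/(-2754 + U(17, (-12 - 3)/(P(-6) + q))) = 1/(-2754 + √(((-12 - 3)/((-⅓ + (⅓)*(-6)) - 6/5))² + 17²)) = 1/(-2754 + √((-15/((-⅓ - 2) - 6/5))² + 289)) = 1/(-2754 + √((-15/(-7/3 - 6/5))² + 289)) = 1/(-2754 + √((-15/(-53/15))² + 289)) = 1/(-2754 + √((-15*(-15/53))² + 289)) = 1/(-2754 + √((225/53)² + 289)) = 1/(-2754 + √(50625/2809 + 289)) = 1/(-2754 + √(862426/2809)) = 1/(-2754 + √862426/53)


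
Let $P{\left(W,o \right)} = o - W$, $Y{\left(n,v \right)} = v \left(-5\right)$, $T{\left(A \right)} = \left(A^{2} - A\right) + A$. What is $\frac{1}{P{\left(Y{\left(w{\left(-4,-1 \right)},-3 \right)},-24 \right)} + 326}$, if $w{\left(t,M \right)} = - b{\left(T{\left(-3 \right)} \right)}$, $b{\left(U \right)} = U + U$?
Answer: $\frac{1}{287} \approx 0.0034843$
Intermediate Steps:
$T{\left(A \right)} = A^{2}$
$b{\left(U \right)} = 2 U$
$w{\left(t,M \right)} = -18$ ($w{\left(t,M \right)} = - 2 \left(-3\right)^{2} = - 2 \cdot 9 = \left(-1\right) 18 = -18$)
$Y{\left(n,v \right)} = - 5 v$
$\frac{1}{P{\left(Y{\left(w{\left(-4,-1 \right)},-3 \right)},-24 \right)} + 326} = \frac{1}{\left(-24 - \left(-5\right) \left(-3\right)\right) + 326} = \frac{1}{\left(-24 - 15\right) + 326} = \frac{1}{-39 + 326} = \frac{1}{287}$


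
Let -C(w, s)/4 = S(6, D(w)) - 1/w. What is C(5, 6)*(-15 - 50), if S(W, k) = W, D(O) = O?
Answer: 1508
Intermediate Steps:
C(w, s) = -24 + 4/w (C(w, s) = -4*(6 - 1/w) = -24 + 4/w)
C(5, 6)*(-15 - 50) = (-24 + 4/5)*(-15 - 50) = (-24 + 4*(1/5))*(-65) = (-24 + 4/5)*(-65) = -116/5*(-65) = 1508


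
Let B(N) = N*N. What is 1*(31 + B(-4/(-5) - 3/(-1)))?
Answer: 1136/25 ≈ 45.440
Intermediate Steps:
B(N) = N²
1*(31 + B(-4/(-5) - 3/(-1))) = 1*(31 + (-4/(-5) - 3/(-1))²) = 1*(31 + (-4*(-⅕) - 3*(-1))²) = 1*(31 + (⅘ + 3)²) = 1*(31 + (19/5)²) = 1*(31 + 361/25) = 1*(1136/25) = 1136/25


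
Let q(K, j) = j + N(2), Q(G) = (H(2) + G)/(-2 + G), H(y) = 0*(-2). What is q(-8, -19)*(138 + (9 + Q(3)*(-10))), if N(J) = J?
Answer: -1989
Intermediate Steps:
H(y) = 0
Q(G) = G/(-2 + G) (Q(G) = (0 + G)/(-2 + G) = G/(-2 + G))
q(K, j) = 2 + j (q(K, j) = j + 2 = 2 + j)
q(-8, -19)*(138 + (9 + Q(3)*(-10))) = (2 - 19)*(138 + (9 + (3/(-2 + 3))*(-10))) = -17*(138 + (9 + (3/1)*(-10))) = -17*(138 + (9 + (3*1)*(-10))) = -17*(138 + (9 + 3*(-10))) = -17*(138 + (9 - 30)) = -17*(138 - 21) = -17*117 = -1989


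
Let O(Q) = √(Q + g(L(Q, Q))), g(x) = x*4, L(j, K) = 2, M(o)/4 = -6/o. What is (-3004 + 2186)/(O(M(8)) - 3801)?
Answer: 1554609/7223798 + 409*√5/7223798 ≈ 0.21533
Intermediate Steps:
M(o) = -24/o (M(o) = 4*(-6/o) = -24/o)
g(x) = 4*x
O(Q) = √(8 + Q) (O(Q) = √(Q + 4*2) = √(Q + 8) = √(8 + Q))
(-3004 + 2186)/(O(M(8)) - 3801) = (-3004 + 2186)/(√(8 - 24/8) - 3801) = -818/(√(8 - 24*⅛) - 3801) = -818/(√(8 - 3) - 3801) = -818/(√5 - 3801) = -818/(-3801 + √5)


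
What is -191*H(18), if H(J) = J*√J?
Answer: -10314*√2 ≈ -14586.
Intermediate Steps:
H(J) = J^(3/2)
-191*H(18) = -10314*√2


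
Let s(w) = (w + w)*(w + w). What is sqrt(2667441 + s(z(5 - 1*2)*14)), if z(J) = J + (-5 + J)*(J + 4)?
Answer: 13*sqrt(16345) ≈ 1662.0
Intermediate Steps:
z(J) = J + (-5 + J)*(4 + J)
s(w) = 4*w**2 (s(w) = (2*w)*(2*w) = 4*w**2)
sqrt(2667441 + s(z(5 - 1*2)*14)) = sqrt(2667441 + 4*((-20 + (5 - 1*2)**2)*14)**2) = sqrt(2667441 + 4*((-20 + (5 - 2)**2)*14)**2) = sqrt(2667441 + 4*((-20 + 3**2)*14)**2) = sqrt(2667441 + 4*((-20 + 9)*14)**2) = sqrt(2667441 + 4*(-11*14)**2) = sqrt(2667441 + 4*(-154)**2) = sqrt(2667441 + 4*23716) = sqrt(2667441 + 94864) = sqrt(2762305) = 13*sqrt(16345)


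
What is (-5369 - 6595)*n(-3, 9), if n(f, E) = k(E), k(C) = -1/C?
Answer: 3988/3 ≈ 1329.3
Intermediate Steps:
n(f, E) = -1/E
(-5369 - 6595)*n(-3, 9) = (-5369 - 6595)*(-1/9) = -(-11964)/9 = -11964*(-⅑) = 3988/3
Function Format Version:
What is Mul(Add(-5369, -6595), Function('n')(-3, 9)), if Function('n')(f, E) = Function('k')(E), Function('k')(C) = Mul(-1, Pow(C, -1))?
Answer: Rational(3988, 3) ≈ 1329.3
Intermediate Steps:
Function('n')(f, E) = Mul(-1, Pow(E, -1))
Mul(Add(-5369, -6595), Function('n')(-3, 9)) = Mul(Add(-5369, -6595), Mul(-1, Pow(9, -1))) = Mul(-11964, Mul(-1, Rational(1, 9))) = Mul(-11964, Rational(-1, 9)) = Rational(3988, 3)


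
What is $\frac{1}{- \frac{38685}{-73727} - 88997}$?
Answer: $- \frac{73727}{6561443134} \approx -1.1236 \cdot 10^{-5}$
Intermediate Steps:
$\frac{1}{- \frac{38685}{-73727} - 88997} = \frac{1}{\left(-38685\right) \left(- \frac{1}{73727}\right) - 88997} = \frac{1}{\frac{38685}{73727} - 88997} = \frac{1}{- \frac{6561443134}{73727}} = - \frac{73727}{6561443134}$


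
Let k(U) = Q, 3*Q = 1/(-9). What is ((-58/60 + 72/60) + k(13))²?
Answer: 2809/72900 ≈ 0.038532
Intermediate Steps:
Q = -1/27 (Q = (⅓)/(-9) = (⅓)*(-⅑) = -1/27 ≈ -0.037037)
k(U) = -1/27
((-58/60 + 72/60) + k(13))² = ((-58/60 + 72/60) - 1/27)² = ((-58*1/60 + 72*(1/60)) - 1/27)² = ((-29/30 + 6/5) - 1/27)² = (7/30 - 1/27)² = (53/270)² = 2809/72900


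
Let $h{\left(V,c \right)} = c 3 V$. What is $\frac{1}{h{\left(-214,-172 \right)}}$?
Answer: $\frac{1}{110424} \approx 9.056 \cdot 10^{-6}$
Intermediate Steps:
$h{\left(V,c \right)} = 3 V c$ ($h{\left(V,c \right)} = 3 c V = 3 V c$)
$\frac{1}{h{\left(-214,-172 \right)}} = \frac{1}{3 \left(-214\right) \left(-172\right)} = \frac{1}{110424}$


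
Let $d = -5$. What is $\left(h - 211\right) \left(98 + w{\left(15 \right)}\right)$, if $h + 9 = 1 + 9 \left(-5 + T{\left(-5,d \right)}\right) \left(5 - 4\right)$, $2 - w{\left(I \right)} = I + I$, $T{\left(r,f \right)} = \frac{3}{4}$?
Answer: $- \frac{36015}{2} \approx -18008.0$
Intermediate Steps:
$T{\left(r,f \right)} = \frac{3}{4}$ ($T{\left(r,f \right)} = 3 \cdot \frac{1}{4} = \frac{3}{4}$)
$w{\left(I \right)} = 2 - 2 I$ ($w{\left(I \right)} = 2 - \left(I + I\right) = 2 - 2 I$)
$h = - \frac{185}{4}$ ($h = -9 + \left(1 + 9 \left(-5 + \frac{3}{4}\right) \left(5 - 4\right)\right) = -9 + \left(1 + 9 \left(\left(- \frac{17}{4}\right) 1\right)\right) = -9 + \left(1 + 9 \left(- \frac{17}{4}\right)\right) = -9 + \left(1 - \frac{153}{4}\right) = -9 - \frac{149}{4} = - \frac{185}{4} \approx -46.25$)
$\left(h - 211\right) \left(98 + w{\left(15 \right)}\right) = \left(- \frac{185}{4} - 211\right) \left(98 + \left(2 - 30\right)\right) = - \frac{1029 \left(98 + \left(2 - 30\right)\right)}{4} = - \frac{1029 \left(98 - 28\right)}{4} = \left(- \frac{1029}{4}\right) 70 = - \frac{36015}{2}$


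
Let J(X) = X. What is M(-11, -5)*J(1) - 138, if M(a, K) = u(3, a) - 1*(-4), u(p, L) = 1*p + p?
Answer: -128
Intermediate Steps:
u(p, L) = 2*p (u(p, L) = p + p = 2*p)
M(a, K) = 10 (M(a, K) = 2*3 - 1*(-4) = 6 + 4 = 10)
M(-11, -5)*J(1) - 138 = 10*1 - 138 = 10 - 138 = -128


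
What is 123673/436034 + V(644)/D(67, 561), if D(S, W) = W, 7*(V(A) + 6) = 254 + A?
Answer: 858908975/1712305518 ≈ 0.50161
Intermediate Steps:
V(A) = 212/7 + A/7 (V(A) = -6 + (254 + A)/7 = -6 + (254/7 + A/7) = 212/7 + A/7)
123673/436034 + V(644)/D(67, 561) = 123673/436034 + (212/7 + (⅐)*644)/561 = 123673*(1/436034) + (212/7 + 92)*(1/561) = 123673/436034 + (856/7)*(1/561) = 123673/436034 + 856/3927 = 858908975/1712305518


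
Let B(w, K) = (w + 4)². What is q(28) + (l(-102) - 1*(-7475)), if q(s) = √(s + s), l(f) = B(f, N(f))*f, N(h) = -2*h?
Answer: -972133 + 2*√14 ≈ -9.7213e+5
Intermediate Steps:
B(w, K) = (4 + w)²
l(f) = f*(4 + f)² (l(f) = (4 + f)²*f = f*(4 + f)²)
q(s) = √2*√s (q(s) = √(2*s) = √2*√s)
q(28) + (l(-102) - 1*(-7475)) = √2*√28 + (-102*(4 - 102)² - 1*(-7475)) = √2*(2*√7) + (-102*(-98)² + 7475) = 2*√14 + (-102*9604 + 7475) = 2*√14 + (-979608 + 7475) = 2*√14 - 972133 = -972133 + 2*√14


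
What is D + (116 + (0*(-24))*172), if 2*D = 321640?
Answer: 160936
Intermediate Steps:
D = 160820 (D = (½)*321640 = 160820)
D + (116 + (0*(-24))*172) = 160820 + (116 + (0*(-24))*172) = 160820 + (116 + 0*172) = 160820 + (116 + 0) = 160820 + 116 = 160936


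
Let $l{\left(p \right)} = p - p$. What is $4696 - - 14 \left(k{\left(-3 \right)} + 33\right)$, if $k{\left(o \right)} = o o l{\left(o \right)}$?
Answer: $5158$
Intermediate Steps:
$l{\left(p \right)} = 0$
$k{\left(o \right)} = 0$ ($k{\left(o \right)} = o o 0 = o^{2} \cdot 0 = 0$)
$4696 - - 14 \left(k{\left(-3 \right)} + 33\right) = 4696 - - 14 \left(0 + 33\right) = 4696 - \left(-14\right) 33 = 4696 - -462 = 4696 + 462 = 5158$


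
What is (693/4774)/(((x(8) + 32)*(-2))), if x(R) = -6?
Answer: -9/3224 ≈ -0.0027916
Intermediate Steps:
(693/4774)/(((x(8) + 32)*(-2))) = (693/4774)/(((-6 + 32)*(-2))) = (693*(1/4774))/((26*(-2))) = (9/62)/(-52) = (9/62)*(-1/52) = -9/3224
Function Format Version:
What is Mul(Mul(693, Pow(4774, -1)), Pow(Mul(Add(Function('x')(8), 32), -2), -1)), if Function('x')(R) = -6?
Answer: Rational(-9, 3224) ≈ -0.0027916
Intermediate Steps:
Mul(Mul(693, Pow(4774, -1)), Pow(Mul(Add(Function('x')(8), 32), -2), -1)) = Mul(Mul(693, Pow(4774, -1)), Pow(Mul(Add(-6, 32), -2), -1)) = Mul(Mul(693, Rational(1, 4774)), Pow(Mul(26, -2), -1)) = Mul(Rational(9, 62), Pow(-52, -1)) = Mul(Rational(9, 62), Rational(-1, 52)) = Rational(-9, 3224)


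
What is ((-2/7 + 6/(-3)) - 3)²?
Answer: 1369/49 ≈ 27.939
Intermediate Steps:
((-2/7 + 6/(-3)) - 3)² = ((-2*⅐ + 6*(-⅓)) - 3)² = ((-2/7 - 2) - 3)² = (-16/7 - 3)² = (-37/7)² = 1369/49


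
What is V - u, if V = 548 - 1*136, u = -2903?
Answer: 3315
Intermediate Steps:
V = 412 (V = 548 - 136 = 412)
V - u = 412 - 1*(-2903) = 412 + 2903 = 3315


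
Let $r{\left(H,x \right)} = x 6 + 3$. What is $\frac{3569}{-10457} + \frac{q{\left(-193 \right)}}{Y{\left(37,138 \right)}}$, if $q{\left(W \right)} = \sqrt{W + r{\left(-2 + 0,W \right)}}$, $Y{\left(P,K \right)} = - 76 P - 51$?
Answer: $- \frac{3569}{10457} - \frac{2 i \sqrt{337}}{2863} \approx -0.3413 - 0.012824 i$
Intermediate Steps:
$Y{\left(P,K \right)} = -51 - 76 P$
$r{\left(H,x \right)} = 3 + 6 x$ ($r{\left(H,x \right)} = 6 x + 3 = 3 + 6 x$)
$q{\left(W \right)} = \sqrt{3 + 7 W}$ ($q{\left(W \right)} = \sqrt{W + \left(3 + 6 W\right)} = \sqrt{3 + 7 W}$)
$\frac{3569}{-10457} + \frac{q{\left(-193 \right)}}{Y{\left(37,138 \right)}} = \frac{3569}{-10457} + \frac{\sqrt{3 + 7 \left(-193\right)}}{-51 - 2812} = 3569 \left(- \frac{1}{10457}\right) + \frac{\sqrt{3 - 1351}}{-51 - 2812} = - \frac{3569}{10457} + \frac{\sqrt{-1348}}{-2863} = - \frac{3569}{10457} + 2 i \sqrt{337} \left(- \frac{1}{2863}\right) = - \frac{3569}{10457} - \frac{2 i \sqrt{337}}{2863}$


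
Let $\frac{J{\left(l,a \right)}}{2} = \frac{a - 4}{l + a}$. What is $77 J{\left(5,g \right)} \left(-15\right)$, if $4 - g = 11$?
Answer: $-12705$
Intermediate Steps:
$g = -7$ ($g = 4 - 11 = -7$)
$J{\left(l,a \right)} = \frac{2 \left(-4 + a\right)}{a + l}$ ($J{\left(l,a \right)} = 2 \frac{a - 4}{l + a} = 2 \frac{-4 + a}{a + l} = \frac{2 \left(-4 + a\right)}{a + l}$)
$77 J{\left(5,g \right)} \left(-15\right) = 77 \frac{2 \left(-4 - 7\right)}{-7 + 5} \left(-15\right) = 77 \cdot 2 \frac{1}{-2} \left(-11\right) \left(-15\right) = 77 \cdot 2 \left(- \frac{1}{2}\right) \left(-11\right) \left(-15\right) = 77 \cdot 11 \left(-15\right) = 847 \left(-15\right) = -12705$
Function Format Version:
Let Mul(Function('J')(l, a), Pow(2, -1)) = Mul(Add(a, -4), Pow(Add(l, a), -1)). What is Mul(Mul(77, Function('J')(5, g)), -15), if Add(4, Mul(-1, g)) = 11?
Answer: -12705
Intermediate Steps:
g = -7 (g = Add(4, Mul(-1, 11)) = Add(4, -11) = -7)
Function('J')(l, a) = Mul(2, Pow(Add(a, l), -1), Add(-4, a)) (Function('J')(l, a) = Mul(2, Mul(Add(a, -4), Pow(Add(l, a), -1))) = Mul(2, Mul(Add(-4, a), Pow(Add(a, l), -1))) = Mul(2, Mul(Pow(Add(a, l), -1), Add(-4, a))) = Mul(2, Pow(Add(a, l), -1), Add(-4, a)))
Mul(Mul(77, Function('J')(5, g)), -15) = Mul(Mul(77, Mul(2, Pow(Add(-7, 5), -1), Add(-4, -7))), -15) = Mul(Mul(77, Mul(2, Pow(-2, -1), -11)), -15) = Mul(Mul(77, Mul(2, Rational(-1, 2), -11)), -15) = Mul(Mul(77, 11), -15) = Mul(847, -15) = -12705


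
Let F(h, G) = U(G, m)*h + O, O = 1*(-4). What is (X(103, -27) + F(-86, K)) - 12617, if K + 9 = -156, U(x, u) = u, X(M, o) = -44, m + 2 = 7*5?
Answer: -15503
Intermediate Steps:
m = 33 (m = -2 + 7*5 = -2 + 35 = 33)
O = -4
K = -165 (K = -9 - 156 = -165)
F(h, G) = -4 + 33*h (F(h, G) = 33*h - 4 = -4 + 33*h)
(X(103, -27) + F(-86, K)) - 12617 = (-44 + (-4 + 33*(-86))) - 12617 = (-44 + (-4 - 2838)) - 12617 = (-44 - 2842) - 12617 = -2886 - 12617 = -15503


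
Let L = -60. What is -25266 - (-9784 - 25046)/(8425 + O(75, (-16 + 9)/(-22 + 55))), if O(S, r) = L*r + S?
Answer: -236552511/9364 ≈ -25262.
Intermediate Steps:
O(S, r) = S - 60*r (O(S, r) = -60*r + S = S - 60*r)
-25266 - (-9784 - 25046)/(8425 + O(75, (-16 + 9)/(-22 + 55))) = -25266 - (-9784 - 25046)/(8425 + (75 - 60*(-16 + 9)/(-22 + 55))) = -25266 - (-34830)/(8425 + (75 - (-420)/33)) = -25266 - (-34830)/(8425 + (75 - 60*(-7/33))) = -25266 - (-34830)/(8425 + (75 + 140/11)) = -25266 - (-34830)/(8425 + 965/11) = -25266 - (-34830)/93640/11 = -25266 - (-34830)*11/93640 = -25266 - 1*(-38313/9364) = -25266 + 38313/9364 = -236552511/9364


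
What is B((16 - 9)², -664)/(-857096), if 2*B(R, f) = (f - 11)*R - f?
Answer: 32411/1714192 ≈ 0.018907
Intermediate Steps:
B(R, f) = -f/2 + R*(-11 + f)/2 (B(R, f) = ((f - 11)*R - f)/2 = ((-11 + f)*R - f)/2 = (R*(-11 + f) - f)/2 = (-f + R*(-11 + f))/2 = -f/2 + R*(-11 + f)/2)
B((16 - 9)², -664)/(-857096) = (-11*(16 - 9)²/2 - ½*(-664) + (½)*(16 - 9)²*(-664))/(-857096) = (-11/2*7² + 332 + (½)*7²*(-664))*(-1/857096) = (-11/2*49 + 332 + (½)*49*(-664))*(-1/857096) = (-539/2 + 332 - 16268)*(-1/857096) = -32411/2*(-1/857096) = 32411/1714192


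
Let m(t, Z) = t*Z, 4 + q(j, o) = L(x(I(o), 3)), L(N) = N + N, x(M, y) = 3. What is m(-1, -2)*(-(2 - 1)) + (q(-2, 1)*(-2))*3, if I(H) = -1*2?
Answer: -14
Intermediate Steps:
I(H) = -2
L(N) = 2*N
q(j, o) = 2 (q(j, o) = -4 + 2*3 = -4 + 6 = 2)
m(t, Z) = Z*t
m(-1, -2)*(-(2 - 1)) + (q(-2, 1)*(-2))*3 = (-2*(-1))*(-(2 - 1)) + (2*(-2))*3 = 2*(-1*1) - 4*3 = 2*(-1) - 12 = -2 - 12 = -14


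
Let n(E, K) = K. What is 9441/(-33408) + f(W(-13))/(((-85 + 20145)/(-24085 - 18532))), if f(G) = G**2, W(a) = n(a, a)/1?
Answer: -6688970079/18615680 ≈ -359.32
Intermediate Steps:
W(a) = a (W(a) = a/1 = a*1 = a)
9441/(-33408) + f(W(-13))/(((-85 + 20145)/(-24085 - 18532))) = 9441/(-33408) + (-13)**2/(((-85 + 20145)/(-24085 - 18532))) = 9441*(-1/33408) + 169/((20060/(-42617))) = -1049/3712 + 169/((20060*(-1/42617))) = -1049/3712 + 169/(-20060/42617) = -1049/3712 + 169*(-42617/20060) = -1049/3712 - 7202273/20060 = -6688970079/18615680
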